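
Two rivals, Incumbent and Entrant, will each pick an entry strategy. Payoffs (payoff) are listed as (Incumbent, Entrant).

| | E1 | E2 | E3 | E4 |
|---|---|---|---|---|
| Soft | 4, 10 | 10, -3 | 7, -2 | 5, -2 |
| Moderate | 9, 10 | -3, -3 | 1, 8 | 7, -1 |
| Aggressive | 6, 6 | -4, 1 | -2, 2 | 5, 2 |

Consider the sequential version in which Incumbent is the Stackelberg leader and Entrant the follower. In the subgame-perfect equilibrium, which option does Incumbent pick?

Backward induction with Incumbent moving first.
- Soft → Entrant plays E1 (best of 10, -3, -2, -2); Incumbent gets 4.
- Moderate → Entrant plays E1 (best of 10, -3, 8, -1); Incumbent gets 9.
- Aggressive → Entrant plays E1 (best of 6, 1, 2, 2); Incumbent gets 6.
Incumbent's induced payoffs are 4, 9, 6, so Incumbent commits to Moderate. Subgame-perfect outcome: (Moderate, E1) with payoffs (9, 10).

Moderate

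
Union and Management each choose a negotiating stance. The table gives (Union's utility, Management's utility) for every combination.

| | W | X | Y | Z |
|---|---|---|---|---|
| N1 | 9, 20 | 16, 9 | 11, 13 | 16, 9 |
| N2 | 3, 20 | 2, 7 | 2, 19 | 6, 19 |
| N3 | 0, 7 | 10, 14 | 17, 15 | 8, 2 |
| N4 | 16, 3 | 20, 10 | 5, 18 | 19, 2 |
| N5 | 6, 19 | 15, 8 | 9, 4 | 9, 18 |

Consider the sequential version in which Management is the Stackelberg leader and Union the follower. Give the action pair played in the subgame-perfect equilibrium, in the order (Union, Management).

Backward induction with Management moving first.
- W: Union compares 9, 3, 0, 16, 6 and picks N4; Management would get 3.
- X: Union compares 16, 2, 10, 20, 15 and picks N4; Management would get 10.
- Y: Union compares 11, 2, 17, 5, 9 and picks N3; Management would get 15.
- Z: Union compares 16, 6, 8, 19, 9 and picks N4; Management would get 2.
Among 3, 10, 15, 2, the best is 15 at Y. Subgame-perfect outcome: (N3, Y) with payoffs (17, 15).

(N3, Y)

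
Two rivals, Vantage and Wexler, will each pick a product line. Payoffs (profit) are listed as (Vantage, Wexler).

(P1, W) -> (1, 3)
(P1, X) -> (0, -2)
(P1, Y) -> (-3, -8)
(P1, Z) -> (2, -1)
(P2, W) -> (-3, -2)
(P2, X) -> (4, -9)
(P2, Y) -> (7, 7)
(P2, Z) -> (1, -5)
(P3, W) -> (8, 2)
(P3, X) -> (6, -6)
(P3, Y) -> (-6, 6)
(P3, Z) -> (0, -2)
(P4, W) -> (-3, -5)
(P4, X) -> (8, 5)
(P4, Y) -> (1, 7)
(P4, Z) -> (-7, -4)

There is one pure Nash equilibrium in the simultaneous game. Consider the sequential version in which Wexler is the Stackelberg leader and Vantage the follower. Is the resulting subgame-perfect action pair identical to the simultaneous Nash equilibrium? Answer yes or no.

Work backward from Vantage's decision.
- W: BR = P3, leader payoff 2.
- X: BR = P4, leader payoff 5.
- Y: BR = P2, leader payoff 7.
- Z: BR = P1, leader payoff -1.
Wexler's induced payoffs are 2, 5, 7, -1, so Wexler commits to Y. Subgame-perfect outcome: (P2, Y) with payoffs (7, 7).
Now find the simultaneous Nash equilibrium.
Vantage's best replies: W→P3; X→P4; Y→P2; Z→P1.
Wexler's best replies: P1→W; P2→Y; P3→Y; P4→Y.
The unique mutual best reply is (P2, Y), giving (7, 7).
Sequential outcome (P2, Y) coincides with the Nash profile (P2, Y).

yes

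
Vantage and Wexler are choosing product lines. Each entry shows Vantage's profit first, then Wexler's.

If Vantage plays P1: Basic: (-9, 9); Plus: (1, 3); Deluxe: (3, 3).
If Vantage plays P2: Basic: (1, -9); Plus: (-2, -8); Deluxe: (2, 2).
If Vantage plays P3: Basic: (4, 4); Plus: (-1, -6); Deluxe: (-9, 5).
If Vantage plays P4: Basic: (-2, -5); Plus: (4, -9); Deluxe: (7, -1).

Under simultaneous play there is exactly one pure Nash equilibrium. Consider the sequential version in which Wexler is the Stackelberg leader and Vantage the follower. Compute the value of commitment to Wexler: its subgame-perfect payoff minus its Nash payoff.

5

Backward induction with Wexler moving first.
- Basic: BR = P3, leader payoff 4.
- Plus: BR = P4, leader payoff -9.
- Deluxe: BR = P4, leader payoff -1.
Among 4, -9, -1, the best is 4 at Basic. Subgame-perfect outcome: (P3, Basic) with payoffs (4, 4).
For the simultaneous game, intersect best replies.
Vantage's best replies: Basic→P3; Plus→P4; Deluxe→P4.
Wexler's best replies: P1→Basic; P2→Deluxe; P3→Deluxe; P4→Deluxe.
Only (P4, Deluxe) has each player best-responding; Nash payoffs (7, -1).
Wexler's commitment gain: 4 − -1 = 5.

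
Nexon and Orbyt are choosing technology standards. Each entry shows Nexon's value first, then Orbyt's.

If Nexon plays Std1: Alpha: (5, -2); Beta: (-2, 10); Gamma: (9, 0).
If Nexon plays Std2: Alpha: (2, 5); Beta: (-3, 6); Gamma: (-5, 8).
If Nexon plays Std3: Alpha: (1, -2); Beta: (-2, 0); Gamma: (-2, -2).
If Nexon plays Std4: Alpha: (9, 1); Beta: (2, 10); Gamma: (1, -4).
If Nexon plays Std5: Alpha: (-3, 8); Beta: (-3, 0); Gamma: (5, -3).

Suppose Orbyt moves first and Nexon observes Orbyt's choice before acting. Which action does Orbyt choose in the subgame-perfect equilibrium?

Solve by backward induction (Orbyt leads).
- Alpha: BR = Std4, leader payoff 1.
- Beta: BR = Std4, leader payoff 10.
- Gamma: BR = Std1, leader payoff 0.
Among 1, 10, 0, the best is 10 at Beta. Subgame-perfect outcome: (Std4, Beta) with payoffs (2, 10).

Beta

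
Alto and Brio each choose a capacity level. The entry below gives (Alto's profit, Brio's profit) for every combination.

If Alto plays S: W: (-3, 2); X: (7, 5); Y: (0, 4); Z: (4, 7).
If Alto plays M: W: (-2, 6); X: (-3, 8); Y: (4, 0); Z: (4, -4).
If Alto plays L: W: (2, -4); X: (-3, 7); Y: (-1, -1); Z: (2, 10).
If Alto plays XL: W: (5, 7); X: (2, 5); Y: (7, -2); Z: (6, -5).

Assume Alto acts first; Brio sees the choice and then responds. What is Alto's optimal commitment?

XL

Solve by backward induction (Alto leads).
- S → Brio plays Z (best of 2, 5, 4, 7); Alto gets 4.
- M → Brio plays X (best of 6, 8, 0, -4); Alto gets -3.
- L → Brio plays Z (best of -4, 7, -1, 10); Alto gets 2.
- XL → Brio plays W (best of 7, 5, -2, -5); Alto gets 5.
Maximizing over 4, -3, 2, 5, Alto chooses XL. Subgame-perfect outcome: (XL, W) with payoffs (5, 7).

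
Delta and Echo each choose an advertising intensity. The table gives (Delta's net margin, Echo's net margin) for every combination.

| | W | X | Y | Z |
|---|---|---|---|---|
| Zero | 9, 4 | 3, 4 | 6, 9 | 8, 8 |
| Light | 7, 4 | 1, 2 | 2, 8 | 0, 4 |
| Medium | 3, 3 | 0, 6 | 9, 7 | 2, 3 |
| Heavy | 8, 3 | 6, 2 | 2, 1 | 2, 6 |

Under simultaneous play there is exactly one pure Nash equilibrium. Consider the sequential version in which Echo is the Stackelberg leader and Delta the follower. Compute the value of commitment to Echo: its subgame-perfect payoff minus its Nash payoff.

Backward induction with Echo moving first.
- W: Delta compares 9, 7, 3, 8 and picks Zero; Echo would get 4.
- X: Delta compares 3, 1, 0, 6 and picks Heavy; Echo would get 2.
- Y: Delta compares 6, 2, 9, 2 and picks Medium; Echo would get 7.
- Z: Delta compares 8, 0, 2, 2 and picks Zero; Echo would get 8.
Maximizing over 4, 2, 7, 8, Echo chooses Z. Subgame-perfect outcome: (Zero, Z) with payoffs (8, 8).
For the simultaneous game, intersect best replies.
Delta's best replies: W→Zero; X→Heavy; Y→Medium; Z→Zero.
Echo's best replies: Zero→Y; Light→Y; Medium→Y; Heavy→Z.
The unique mutual best reply is (Medium, Y), giving (9, 7).
Echo's commitment gain: 8 − 7 = 1.

1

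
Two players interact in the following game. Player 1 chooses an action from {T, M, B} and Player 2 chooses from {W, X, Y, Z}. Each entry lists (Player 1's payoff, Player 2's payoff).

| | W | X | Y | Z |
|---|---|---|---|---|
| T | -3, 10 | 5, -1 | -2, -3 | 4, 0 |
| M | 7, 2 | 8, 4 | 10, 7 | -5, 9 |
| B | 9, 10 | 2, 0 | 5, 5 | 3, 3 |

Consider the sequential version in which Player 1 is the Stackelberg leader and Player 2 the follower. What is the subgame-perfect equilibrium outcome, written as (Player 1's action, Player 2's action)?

Solve by backward induction (Player 1 leads).
- T: BR = W, leader payoff -3.
- M: BR = Z, leader payoff -5.
- B: BR = W, leader payoff 9.
Player 1's induced payoffs are -3, -5, 9, so Player 1 commits to B. Subgame-perfect outcome: (B, W) with payoffs (9, 10).

(B, W)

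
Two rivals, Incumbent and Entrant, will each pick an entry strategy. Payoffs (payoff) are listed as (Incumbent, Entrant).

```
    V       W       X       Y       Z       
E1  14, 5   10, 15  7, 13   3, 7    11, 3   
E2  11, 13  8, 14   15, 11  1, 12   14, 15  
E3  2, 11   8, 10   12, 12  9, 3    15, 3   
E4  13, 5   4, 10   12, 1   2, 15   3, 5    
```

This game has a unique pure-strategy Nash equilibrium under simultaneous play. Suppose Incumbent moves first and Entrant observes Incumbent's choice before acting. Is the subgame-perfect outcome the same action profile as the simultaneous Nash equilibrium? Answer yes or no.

Solve by backward induction (Incumbent leads).
- E1: BR = W, leader payoff 10.
- E2: BR = Z, leader payoff 14.
- E3: BR = X, leader payoff 12.
- E4: BR = Y, leader payoff 2.
Maximizing over 10, 14, 12, 2, Incumbent chooses E2. Subgame-perfect outcome: (E2, Z) with payoffs (14, 15).
Under simultaneous play:
Incumbent's best replies: V→E1; W→E1; X→E2; Y→E3; Z→E3.
Entrant's best replies: E1→W; E2→Z; E3→X; E4→Y.
The unique mutual best reply is (E1, W), giving (10, 15).
Sequential outcome (E2, Z) differs from the Nash profile (E1, W).

no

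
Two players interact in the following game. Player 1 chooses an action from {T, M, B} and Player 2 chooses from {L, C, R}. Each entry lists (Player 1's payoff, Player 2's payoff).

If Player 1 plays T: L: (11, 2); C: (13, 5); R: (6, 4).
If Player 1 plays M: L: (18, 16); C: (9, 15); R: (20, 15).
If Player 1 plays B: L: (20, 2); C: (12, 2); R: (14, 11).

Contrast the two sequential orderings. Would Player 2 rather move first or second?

second

If Player 1 leads: Player 2's best replies are T→C, M→L, B→R; Player 1's induced payoffs 13, 18, 14; outcome (M, L), payoffs (18, 16).
If Player 2 leads: Player 1's best replies are L→B, C→T, R→M; Player 2's induced payoffs 2, 5, 15; outcome (M, R), payoffs (20, 15).
Player 2 gets 15 moving first and 16 moving second, so Player 2 prefers to move second.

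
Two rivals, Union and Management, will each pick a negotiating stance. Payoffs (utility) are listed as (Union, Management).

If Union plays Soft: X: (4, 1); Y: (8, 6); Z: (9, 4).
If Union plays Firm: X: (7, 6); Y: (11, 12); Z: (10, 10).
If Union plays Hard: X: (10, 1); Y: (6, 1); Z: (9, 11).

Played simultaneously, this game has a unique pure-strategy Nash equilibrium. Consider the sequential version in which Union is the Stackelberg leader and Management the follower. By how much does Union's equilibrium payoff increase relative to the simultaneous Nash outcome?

0

Work backward from Management's decision.
- Soft: Management compares 1, 6, 4 and picks Y; Union would get 8.
- Firm: Management compares 6, 12, 10 and picks Y; Union would get 11.
- Hard: Management compares 1, 1, 11 and picks Z; Union would get 9.
Among 8, 11, 9, the best is 11 at Firm. Subgame-perfect outcome: (Firm, Y) with payoffs (11, 12).
Under simultaneous play:
Union's best replies: X→Hard; Y→Firm; Z→Firm.
Management's best replies: Soft→Y; Firm→Y; Hard→Z.
The unique mutual best reply is (Firm, Y), giving (11, 12).
Union's commitment gain: 11 − 11 = 0.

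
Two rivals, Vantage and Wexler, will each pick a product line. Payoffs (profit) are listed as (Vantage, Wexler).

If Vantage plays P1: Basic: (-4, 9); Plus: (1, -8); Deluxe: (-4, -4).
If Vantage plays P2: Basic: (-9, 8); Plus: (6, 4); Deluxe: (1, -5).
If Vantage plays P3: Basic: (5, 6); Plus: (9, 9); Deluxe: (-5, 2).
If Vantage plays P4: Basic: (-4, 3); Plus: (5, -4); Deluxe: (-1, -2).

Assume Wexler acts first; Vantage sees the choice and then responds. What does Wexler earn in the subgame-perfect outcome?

Vantage best-responds to each possible Wexler move:
- Basic: Vantage compares -4, -9, 5, -4 and picks P3; Wexler would get 6.
- Plus: Vantage compares 1, 6, 9, 5 and picks P3; Wexler would get 9.
- Deluxe: Vantage compares -4, 1, -5, -1 and picks P2; Wexler would get -5.
Wexler's induced payoffs are 6, 9, -5, so Wexler commits to Plus. Subgame-perfect outcome: (P3, Plus) with payoffs (9, 9).

9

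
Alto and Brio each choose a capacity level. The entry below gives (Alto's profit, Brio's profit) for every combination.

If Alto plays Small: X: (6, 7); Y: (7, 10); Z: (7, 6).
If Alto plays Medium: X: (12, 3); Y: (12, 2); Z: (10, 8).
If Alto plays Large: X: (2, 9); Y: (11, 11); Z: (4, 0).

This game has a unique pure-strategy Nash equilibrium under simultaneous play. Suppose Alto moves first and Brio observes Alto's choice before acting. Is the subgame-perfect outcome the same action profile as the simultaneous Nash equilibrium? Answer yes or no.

no

Solve by backward induction (Alto leads).
- Small → Brio plays Y (best of 7, 10, 6); Alto gets 7.
- Medium → Brio plays Z (best of 3, 2, 8); Alto gets 10.
- Large → Brio plays Y (best of 9, 11, 0); Alto gets 11.
Alto's induced payoffs are 7, 10, 11, so Alto commits to Large. Subgame-perfect outcome: (Large, Y) with payoffs (11, 11).
For the simultaneous game, intersect best replies.
Alto's best replies: X→Medium; Y→Medium; Z→Medium.
Brio's best replies: Small→Y; Medium→Z; Large→Y.
The unique mutual best reply is (Medium, Z), giving (10, 8).
Sequential outcome (Large, Y) differs from the Nash profile (Medium, Z).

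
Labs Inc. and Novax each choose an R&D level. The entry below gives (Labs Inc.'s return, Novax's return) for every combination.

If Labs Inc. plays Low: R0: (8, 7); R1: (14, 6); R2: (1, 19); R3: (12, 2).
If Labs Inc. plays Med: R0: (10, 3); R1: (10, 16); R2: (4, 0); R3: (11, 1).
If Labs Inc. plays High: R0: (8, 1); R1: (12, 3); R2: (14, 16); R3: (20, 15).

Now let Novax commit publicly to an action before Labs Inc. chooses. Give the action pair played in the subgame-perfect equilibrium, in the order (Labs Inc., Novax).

Backward induction with Novax moving first.
- R0 → Labs Inc. plays Med (best of 8, 10, 8); Novax gets 3.
- R1 → Labs Inc. plays Low (best of 14, 10, 12); Novax gets 6.
- R2 → Labs Inc. plays High (best of 1, 4, 14); Novax gets 16.
- R3 → Labs Inc. plays High (best of 12, 11, 20); Novax gets 15.
Among 3, 6, 16, 15, the best is 16 at R2. Subgame-perfect outcome: (High, R2) with payoffs (14, 16).

(High, R2)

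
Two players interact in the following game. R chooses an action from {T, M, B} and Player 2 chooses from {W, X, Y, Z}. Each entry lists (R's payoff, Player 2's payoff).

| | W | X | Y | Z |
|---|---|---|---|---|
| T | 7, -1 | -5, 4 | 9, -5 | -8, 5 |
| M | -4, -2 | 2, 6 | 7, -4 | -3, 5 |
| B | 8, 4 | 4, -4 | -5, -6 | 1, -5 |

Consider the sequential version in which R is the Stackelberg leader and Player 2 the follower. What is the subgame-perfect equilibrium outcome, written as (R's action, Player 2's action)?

Backward induction with R moving first.
- T: Player 2 compares -1, 4, -5, 5 and picks Z; R would get -8.
- M: Player 2 compares -2, 6, -4, 5 and picks X; R would get 2.
- B: Player 2 compares 4, -4, -6, -5 and picks W; R would get 8.
Maximizing over -8, 2, 8, R chooses B. Subgame-perfect outcome: (B, W) with payoffs (8, 4).

(B, W)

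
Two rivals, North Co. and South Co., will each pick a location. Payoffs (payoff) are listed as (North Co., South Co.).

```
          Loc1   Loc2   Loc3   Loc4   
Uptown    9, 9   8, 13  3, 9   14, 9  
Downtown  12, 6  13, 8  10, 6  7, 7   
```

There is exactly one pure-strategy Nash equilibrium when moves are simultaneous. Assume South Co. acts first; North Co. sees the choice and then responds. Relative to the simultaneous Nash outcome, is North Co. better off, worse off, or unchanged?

better off

Backward induction with South Co. moving first.
- Loc1 → North Co. plays Downtown (best of 9, 12); South Co. gets 6.
- Loc2 → North Co. plays Downtown (best of 8, 13); South Co. gets 8.
- Loc3 → North Co. plays Downtown (best of 3, 10); South Co. gets 6.
- Loc4 → North Co. plays Uptown (best of 14, 7); South Co. gets 9.
South Co.'s induced payoffs are 6, 8, 6, 9, so South Co. commits to Loc4. Subgame-perfect outcome: (Uptown, Loc4) with payoffs (14, 9).
For the simultaneous game, intersect best replies.
North Co.'s best replies: Loc1→Downtown; Loc2→Downtown; Loc3→Downtown; Loc4→Uptown.
South Co.'s best replies: Uptown→Loc2; Downtown→Loc2.
The unique mutual best reply is (Downtown, Loc2), giving (13, 8).
North Co. earns 14 sequentially versus 13 at the Nash outcome: better off.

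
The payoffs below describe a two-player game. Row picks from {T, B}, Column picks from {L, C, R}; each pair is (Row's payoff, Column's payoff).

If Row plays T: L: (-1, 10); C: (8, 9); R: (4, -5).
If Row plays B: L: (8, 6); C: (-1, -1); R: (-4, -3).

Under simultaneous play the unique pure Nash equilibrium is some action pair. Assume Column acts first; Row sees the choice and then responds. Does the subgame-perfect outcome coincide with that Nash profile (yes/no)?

Row best-responds to each possible Column move:
- L: Row compares -1, 8 and picks B; Column would get 6.
- C: Row compares 8, -1 and picks T; Column would get 9.
- R: Row compares 4, -4 and picks T; Column would get -5.
Column's induced payoffs are 6, 9, -5, so Column commits to C. Subgame-perfect outcome: (T, C) with payoffs (8, 9).
Now find the simultaneous Nash equilibrium.
Row's best replies: L→B; C→T; R→T.
Column's best replies: T→L; B→L.
The unique mutual best reply is (B, L), giving (8, 6).
Sequential outcome (T, C) differs from the Nash profile (B, L).

no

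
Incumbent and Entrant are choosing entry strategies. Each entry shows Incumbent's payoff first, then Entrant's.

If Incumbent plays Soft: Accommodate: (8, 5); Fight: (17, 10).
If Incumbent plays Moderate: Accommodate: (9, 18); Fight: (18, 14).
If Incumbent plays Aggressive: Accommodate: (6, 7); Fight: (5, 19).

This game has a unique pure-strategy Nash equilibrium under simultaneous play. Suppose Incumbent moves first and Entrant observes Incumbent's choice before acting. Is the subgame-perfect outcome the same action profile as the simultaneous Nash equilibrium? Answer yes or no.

Backward induction with Incumbent moving first.
- Soft: Entrant compares 5, 10 and picks Fight; Incumbent would get 17.
- Moderate: Entrant compares 18, 14 and picks Accommodate; Incumbent would get 9.
- Aggressive: Entrant compares 7, 19 and picks Fight; Incumbent would get 5.
Among 17, 9, 5, the best is 17 at Soft. Subgame-perfect outcome: (Soft, Fight) with payoffs (17, 10).
Under simultaneous play:
Incumbent's best replies: Accommodate→Moderate; Fight→Moderate.
Entrant's best replies: Soft→Fight; Moderate→Accommodate; Aggressive→Fight.
The unique mutual best reply is (Moderate, Accommodate), giving (9, 18).
Sequential outcome (Soft, Fight) differs from the Nash profile (Moderate, Accommodate).

no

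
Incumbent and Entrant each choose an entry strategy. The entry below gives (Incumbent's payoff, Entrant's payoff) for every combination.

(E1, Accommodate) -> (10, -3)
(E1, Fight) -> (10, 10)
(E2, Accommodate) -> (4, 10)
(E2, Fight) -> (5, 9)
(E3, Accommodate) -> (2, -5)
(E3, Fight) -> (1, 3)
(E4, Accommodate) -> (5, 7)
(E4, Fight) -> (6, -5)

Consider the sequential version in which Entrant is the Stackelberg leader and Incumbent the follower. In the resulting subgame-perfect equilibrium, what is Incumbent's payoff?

Incumbent best-responds to each possible Entrant move:
- Accommodate: Incumbent compares 10, 4, 2, 5 and picks E1; Entrant would get -3.
- Fight: Incumbent compares 10, 5, 1, 6 and picks E1; Entrant would get 10.
Maximizing over -3, 10, Entrant chooses Fight. Subgame-perfect outcome: (E1, Fight) with payoffs (10, 10).

10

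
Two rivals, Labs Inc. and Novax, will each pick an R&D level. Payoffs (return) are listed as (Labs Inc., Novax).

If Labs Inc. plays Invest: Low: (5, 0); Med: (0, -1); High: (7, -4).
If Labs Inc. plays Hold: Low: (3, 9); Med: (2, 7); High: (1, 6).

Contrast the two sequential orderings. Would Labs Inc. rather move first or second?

If Labs Inc. leads: Novax's best replies are Invest→Low, Hold→Low; Labs Inc.'s induced payoffs 5, 3; outcome (Invest, Low), payoffs (5, 0).
If Novax leads: Labs Inc.'s best replies are Low→Invest, Med→Hold, High→Invest; Novax's induced payoffs 0, 7, -4; outcome (Hold, Med), payoffs (2, 7).
Labs Inc. gets 5 moving first and 2 moving second, so Labs Inc. prefers to move first.

first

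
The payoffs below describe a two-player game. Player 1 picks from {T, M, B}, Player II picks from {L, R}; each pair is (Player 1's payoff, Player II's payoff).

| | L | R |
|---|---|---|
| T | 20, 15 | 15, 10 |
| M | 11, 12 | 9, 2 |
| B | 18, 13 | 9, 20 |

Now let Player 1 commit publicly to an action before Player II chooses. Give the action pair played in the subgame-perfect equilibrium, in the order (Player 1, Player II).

Work backward from Player II's decision.
- T → Player II plays L (best of 15, 10); Player 1 gets 20.
- M → Player II plays L (best of 12, 2); Player 1 gets 11.
- B → Player II plays R (best of 13, 20); Player 1 gets 9.
Maximizing over 20, 11, 9, Player 1 chooses T. Subgame-perfect outcome: (T, L) with payoffs (20, 15).

(T, L)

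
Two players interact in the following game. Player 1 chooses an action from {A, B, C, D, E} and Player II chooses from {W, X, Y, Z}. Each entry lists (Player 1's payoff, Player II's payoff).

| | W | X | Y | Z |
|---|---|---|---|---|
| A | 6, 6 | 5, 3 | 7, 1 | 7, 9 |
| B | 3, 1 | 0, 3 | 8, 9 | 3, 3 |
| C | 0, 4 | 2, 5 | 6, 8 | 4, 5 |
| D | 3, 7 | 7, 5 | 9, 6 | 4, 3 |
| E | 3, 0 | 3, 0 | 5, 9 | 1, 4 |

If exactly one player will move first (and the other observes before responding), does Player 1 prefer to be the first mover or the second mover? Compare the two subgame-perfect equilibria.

first

If Player 1 leads: Player II's best replies are A→Z, B→Y, C→Y, D→W, E→Y; Player 1's induced payoffs 7, 8, 6, 3, 5; outcome (B, Y), payoffs (8, 9).
If Player II leads: Player 1's best replies are W→A, X→D, Y→D, Z→A; Player II's induced payoffs 6, 5, 6, 9; outcome (A, Z), payoffs (7, 9).
Player 1 gets 8 moving first and 7 moving second, so Player 1 prefers to move first.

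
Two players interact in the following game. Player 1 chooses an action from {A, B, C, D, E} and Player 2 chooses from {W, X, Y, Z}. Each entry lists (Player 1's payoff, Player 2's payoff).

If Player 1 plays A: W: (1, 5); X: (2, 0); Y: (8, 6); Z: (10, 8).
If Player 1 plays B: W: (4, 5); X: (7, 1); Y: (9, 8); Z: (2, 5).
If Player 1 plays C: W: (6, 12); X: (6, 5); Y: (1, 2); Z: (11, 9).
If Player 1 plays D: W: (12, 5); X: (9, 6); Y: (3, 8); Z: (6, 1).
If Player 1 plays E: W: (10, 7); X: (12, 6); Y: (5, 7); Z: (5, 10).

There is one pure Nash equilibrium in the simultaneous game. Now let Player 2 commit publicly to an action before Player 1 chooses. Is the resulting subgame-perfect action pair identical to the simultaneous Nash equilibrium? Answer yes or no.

Backward induction with Player 2 moving first.
- W: Player 1 compares 1, 4, 6, 12, 10 and picks D; Player 2 would get 5.
- X: Player 1 compares 2, 7, 6, 9, 12 and picks E; Player 2 would get 6.
- Y: Player 1 compares 8, 9, 1, 3, 5 and picks B; Player 2 would get 8.
- Z: Player 1 compares 10, 2, 11, 6, 5 and picks C; Player 2 would get 9.
Among 5, 6, 8, 9, the best is 9 at Z. Subgame-perfect outcome: (C, Z) with payoffs (11, 9).
Now find the simultaneous Nash equilibrium.
Player 1's best replies: W→D; X→E; Y→B; Z→C.
Player 2's best replies: A→Z; B→Y; C→W; D→Y; E→Z.
The unique mutual best reply is (B, Y), giving (9, 8).
Sequential outcome (C, Z) differs from the Nash profile (B, Y).

no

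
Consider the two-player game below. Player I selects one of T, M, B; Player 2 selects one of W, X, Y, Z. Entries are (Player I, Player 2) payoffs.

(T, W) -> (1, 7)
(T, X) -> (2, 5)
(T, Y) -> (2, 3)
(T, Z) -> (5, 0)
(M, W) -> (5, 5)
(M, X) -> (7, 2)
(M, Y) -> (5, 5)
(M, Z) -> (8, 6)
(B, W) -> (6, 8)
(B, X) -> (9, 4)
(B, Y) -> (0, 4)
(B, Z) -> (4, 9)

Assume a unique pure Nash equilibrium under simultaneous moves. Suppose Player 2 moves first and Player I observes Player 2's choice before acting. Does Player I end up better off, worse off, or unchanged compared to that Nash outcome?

Backward induction with Player 2 moving first.
- W → Player I plays B (best of 1, 5, 6); Player 2 gets 8.
- X → Player I plays B (best of 2, 7, 9); Player 2 gets 4.
- Y → Player I plays M (best of 2, 5, 0); Player 2 gets 5.
- Z → Player I plays M (best of 5, 8, 4); Player 2 gets 6.
Among 8, 4, 5, 6, the best is 8 at W. Subgame-perfect outcome: (B, W) with payoffs (6, 8).
Under simultaneous play:
Player I's best replies: W→B; X→B; Y→M; Z→M.
Player 2's best replies: T→W; M→Z; B→Z.
Only (M, Z) has each player best-responding; Nash payoffs (8, 6).
Player I earns 6 sequentially versus 8 at the Nash outcome: worse off.

worse off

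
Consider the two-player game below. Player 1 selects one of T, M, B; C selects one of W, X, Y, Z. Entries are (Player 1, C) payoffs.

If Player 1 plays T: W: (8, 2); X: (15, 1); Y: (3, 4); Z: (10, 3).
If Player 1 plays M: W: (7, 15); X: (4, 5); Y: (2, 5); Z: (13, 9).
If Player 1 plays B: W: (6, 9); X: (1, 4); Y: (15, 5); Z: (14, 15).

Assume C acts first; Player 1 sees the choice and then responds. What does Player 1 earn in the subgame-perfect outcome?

Solve by backward induction (C leads).
- W: Player 1 compares 8, 7, 6 and picks T; C would get 2.
- X: Player 1 compares 15, 4, 1 and picks T; C would get 1.
- Y: Player 1 compares 3, 2, 15 and picks B; C would get 5.
- Z: Player 1 compares 10, 13, 14 and picks B; C would get 15.
Among 2, 1, 5, 15, the best is 15 at Z. Subgame-perfect outcome: (B, Z) with payoffs (14, 15).

14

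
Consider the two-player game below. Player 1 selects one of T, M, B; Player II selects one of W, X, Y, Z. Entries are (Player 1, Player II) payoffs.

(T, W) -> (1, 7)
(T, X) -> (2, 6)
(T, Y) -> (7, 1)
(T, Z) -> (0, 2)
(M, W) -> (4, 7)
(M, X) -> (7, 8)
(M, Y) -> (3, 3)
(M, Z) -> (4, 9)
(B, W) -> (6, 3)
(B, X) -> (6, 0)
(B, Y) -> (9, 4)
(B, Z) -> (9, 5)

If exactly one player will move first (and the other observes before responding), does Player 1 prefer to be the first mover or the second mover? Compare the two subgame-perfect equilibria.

first

If Player 1 leads: Player II's best replies are T→W, M→Z, B→Z; Player 1's induced payoffs 1, 4, 9; outcome (B, Z), payoffs (9, 5).
If Player II leads: Player 1's best replies are W→B, X→M, Y→B, Z→B; Player II's induced payoffs 3, 8, 4, 5; outcome (M, X), payoffs (7, 8).
Player 1 gets 9 moving first and 7 moving second, so Player 1 prefers to move first.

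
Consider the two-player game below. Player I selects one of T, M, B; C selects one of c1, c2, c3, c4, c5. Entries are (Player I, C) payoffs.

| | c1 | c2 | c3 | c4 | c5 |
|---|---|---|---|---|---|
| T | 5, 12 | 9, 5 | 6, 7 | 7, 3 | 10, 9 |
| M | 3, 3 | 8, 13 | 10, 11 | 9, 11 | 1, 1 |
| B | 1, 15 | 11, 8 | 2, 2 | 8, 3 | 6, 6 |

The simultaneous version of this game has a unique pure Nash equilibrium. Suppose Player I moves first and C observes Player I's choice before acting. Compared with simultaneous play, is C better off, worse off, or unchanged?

Solve by backward induction (Player I leads).
- T: C compares 12, 5, 7, 3, 9 and picks c1; Player I would get 5.
- M: C compares 3, 13, 11, 11, 1 and picks c2; Player I would get 8.
- B: C compares 15, 8, 2, 3, 6 and picks c1; Player I would get 1.
Player I's induced payoffs are 5, 8, 1, so Player I commits to M. Subgame-perfect outcome: (M, c2) with payoffs (8, 13).
For the simultaneous game, intersect best replies.
Player I's best replies: c1→T; c2→B; c3→M; c4→M; c5→T.
C's best replies: T→c1; M→c2; B→c1.
Only (T, c1) has each player best-responding; Nash payoffs (5, 12).
C earns 13 sequentially versus 12 at the Nash outcome: better off.

better off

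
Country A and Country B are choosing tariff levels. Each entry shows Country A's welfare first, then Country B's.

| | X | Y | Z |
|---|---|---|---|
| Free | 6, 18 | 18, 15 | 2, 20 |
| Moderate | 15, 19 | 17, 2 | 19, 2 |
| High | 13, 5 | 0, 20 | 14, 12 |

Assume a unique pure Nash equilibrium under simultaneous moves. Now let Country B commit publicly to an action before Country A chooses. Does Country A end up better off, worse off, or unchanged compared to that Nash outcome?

unchanged

Work backward from Country A's decision.
- X: BR = Moderate, leader payoff 19.
- Y: BR = Free, leader payoff 15.
- Z: BR = Moderate, leader payoff 2.
Country B's induced payoffs are 19, 15, 2, so Country B commits to X. Subgame-perfect outcome: (Moderate, X) with payoffs (15, 19).
Under simultaneous play:
Country A's best replies: X→Moderate; Y→Free; Z→Moderate.
Country B's best replies: Free→Z; Moderate→X; High→Y.
Only (Moderate, X) has each player best-responding; Nash payoffs (15, 19).
Country A earns 15 sequentially versus 15 at the Nash outcome: unchanged.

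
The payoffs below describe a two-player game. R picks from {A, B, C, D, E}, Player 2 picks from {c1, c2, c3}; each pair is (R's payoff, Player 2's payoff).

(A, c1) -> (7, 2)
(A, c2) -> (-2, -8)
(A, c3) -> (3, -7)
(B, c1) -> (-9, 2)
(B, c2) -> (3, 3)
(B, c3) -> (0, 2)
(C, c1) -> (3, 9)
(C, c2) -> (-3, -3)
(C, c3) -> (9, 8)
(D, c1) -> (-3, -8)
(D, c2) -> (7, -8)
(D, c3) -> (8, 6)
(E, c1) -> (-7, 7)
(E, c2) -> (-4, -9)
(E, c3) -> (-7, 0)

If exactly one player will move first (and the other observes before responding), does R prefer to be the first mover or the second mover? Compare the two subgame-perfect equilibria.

second

If R leads: Player 2's best replies are A→c1, B→c2, C→c1, D→c3, E→c1; R's induced payoffs 7, 3, 3, 8, -7; outcome (D, c3), payoffs (8, 6).
If Player 2 leads: R's best replies are c1→A, c2→D, c3→C; Player 2's induced payoffs 2, -8, 8; outcome (C, c3), payoffs (9, 8).
R gets 8 moving first and 9 moving second, so R prefers to move second.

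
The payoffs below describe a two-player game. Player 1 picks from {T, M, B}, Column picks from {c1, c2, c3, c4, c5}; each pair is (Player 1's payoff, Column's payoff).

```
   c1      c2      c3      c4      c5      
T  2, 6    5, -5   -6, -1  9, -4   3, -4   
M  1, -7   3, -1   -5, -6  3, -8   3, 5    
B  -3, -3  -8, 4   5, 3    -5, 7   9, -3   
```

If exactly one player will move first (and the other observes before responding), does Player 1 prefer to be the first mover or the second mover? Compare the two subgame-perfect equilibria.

If Player 1 leads: Column's best replies are T→c1, M→c5, B→c4; Player 1's induced payoffs 2, 3, -5; outcome (M, c5), payoffs (3, 5).
If Column leads: Player 1's best replies are c1→T, c2→T, c3→B, c4→T, c5→B; Column's induced payoffs 6, -5, 3, -4, -3; outcome (T, c1), payoffs (2, 6).
Player 1 gets 3 moving first and 2 moving second, so Player 1 prefers to move first.

first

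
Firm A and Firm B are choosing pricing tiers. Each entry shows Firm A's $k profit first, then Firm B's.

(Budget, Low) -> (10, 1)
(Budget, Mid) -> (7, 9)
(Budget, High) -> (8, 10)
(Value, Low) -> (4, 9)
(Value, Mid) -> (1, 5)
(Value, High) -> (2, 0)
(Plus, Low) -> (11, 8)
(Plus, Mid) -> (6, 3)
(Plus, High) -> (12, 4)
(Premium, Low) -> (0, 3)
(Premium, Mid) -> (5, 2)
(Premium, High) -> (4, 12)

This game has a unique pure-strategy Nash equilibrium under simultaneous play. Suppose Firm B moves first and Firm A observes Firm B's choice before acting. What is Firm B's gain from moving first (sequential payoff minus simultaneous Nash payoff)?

Backward induction with Firm B moving first.
- Low: Firm A compares 10, 4, 11, 0 and picks Plus; Firm B would get 8.
- Mid: Firm A compares 7, 1, 6, 5 and picks Budget; Firm B would get 9.
- High: Firm A compares 8, 2, 12, 4 and picks Plus; Firm B would get 4.
Maximizing over 8, 9, 4, Firm B chooses Mid. Subgame-perfect outcome: (Budget, Mid) with payoffs (7, 9).
Under simultaneous play:
Firm A's best replies: Low→Plus; Mid→Budget; High→Plus.
Firm B's best replies: Budget→High; Value→Low; Plus→Low; Premium→High.
Only (Plus, Low) has each player best-responding; Nash payoffs (11, 8).
Firm B's commitment gain: 9 − 8 = 1.

1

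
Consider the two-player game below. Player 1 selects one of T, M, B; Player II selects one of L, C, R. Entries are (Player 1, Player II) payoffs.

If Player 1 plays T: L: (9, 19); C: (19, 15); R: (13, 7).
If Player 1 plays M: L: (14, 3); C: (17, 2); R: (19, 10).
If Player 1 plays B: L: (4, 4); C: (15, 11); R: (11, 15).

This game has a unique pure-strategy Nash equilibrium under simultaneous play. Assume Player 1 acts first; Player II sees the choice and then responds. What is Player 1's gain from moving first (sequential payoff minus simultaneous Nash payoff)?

0

Backward induction with Player 1 moving first.
- T: Player II compares 19, 15, 7 and picks L; Player 1 would get 9.
- M: Player II compares 3, 2, 10 and picks R; Player 1 would get 19.
- B: Player II compares 4, 11, 15 and picks R; Player 1 would get 11.
Player 1's induced payoffs are 9, 19, 11, so Player 1 commits to M. Subgame-perfect outcome: (M, R) with payoffs (19, 10).
Under simultaneous play:
Player 1's best replies: L→M; C→T; R→M.
Player II's best replies: T→L; M→R; B→R.
Only (M, R) has each player best-responding; Nash payoffs (19, 10).
Player 1's commitment gain: 19 − 19 = 0.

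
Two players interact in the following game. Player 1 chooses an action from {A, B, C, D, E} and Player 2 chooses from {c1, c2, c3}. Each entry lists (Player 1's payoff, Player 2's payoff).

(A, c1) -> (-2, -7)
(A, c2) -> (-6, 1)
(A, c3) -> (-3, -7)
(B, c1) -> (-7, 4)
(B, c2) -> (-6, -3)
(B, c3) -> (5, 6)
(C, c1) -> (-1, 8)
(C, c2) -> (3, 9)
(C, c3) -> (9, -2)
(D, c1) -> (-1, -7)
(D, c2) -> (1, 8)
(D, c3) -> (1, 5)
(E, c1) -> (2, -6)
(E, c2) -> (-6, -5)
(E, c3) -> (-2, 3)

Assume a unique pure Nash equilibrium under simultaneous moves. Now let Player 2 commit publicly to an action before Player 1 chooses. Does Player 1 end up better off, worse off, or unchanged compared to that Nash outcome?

unchanged

Player 1 best-responds to each possible Player 2 move:
- c1 → Player 1 plays E (best of -2, -7, -1, -1, 2); Player 2 gets -6.
- c2 → Player 1 plays C (best of -6, -6, 3, 1, -6); Player 2 gets 9.
- c3 → Player 1 plays C (best of -3, 5, 9, 1, -2); Player 2 gets -2.
Among -6, 9, -2, the best is 9 at c2. Subgame-perfect outcome: (C, c2) with payoffs (3, 9).
Under simultaneous play:
Player 1's best replies: c1→E; c2→C; c3→C.
Player 2's best replies: A→c2; B→c3; C→c2; D→c2; E→c3.
The unique mutual best reply is (C, c2), giving (3, 9).
Player 1 earns 3 sequentially versus 3 at the Nash outcome: unchanged.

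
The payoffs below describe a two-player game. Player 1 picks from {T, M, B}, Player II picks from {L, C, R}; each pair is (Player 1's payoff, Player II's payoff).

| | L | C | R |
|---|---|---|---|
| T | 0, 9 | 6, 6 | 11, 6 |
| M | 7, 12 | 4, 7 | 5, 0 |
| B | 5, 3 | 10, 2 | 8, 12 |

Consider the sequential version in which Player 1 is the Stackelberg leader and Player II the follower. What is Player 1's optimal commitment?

B

Work backward from Player II's decision.
- T → Player II plays L (best of 9, 6, 6); Player 1 gets 0.
- M → Player II plays L (best of 12, 7, 0); Player 1 gets 7.
- B → Player II plays R (best of 3, 2, 12); Player 1 gets 8.
Maximizing over 0, 7, 8, Player 1 chooses B. Subgame-perfect outcome: (B, R) with payoffs (8, 12).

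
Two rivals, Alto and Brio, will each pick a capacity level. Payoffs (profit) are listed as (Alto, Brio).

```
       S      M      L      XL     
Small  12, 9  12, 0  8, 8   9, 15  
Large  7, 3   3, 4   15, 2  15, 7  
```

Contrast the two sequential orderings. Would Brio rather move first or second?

first

If Alto leads: Brio's best replies are Small→XL, Large→XL; Alto's induced payoffs 9, 15; outcome (Large, XL), payoffs (15, 7).
If Brio leads: Alto's best replies are S→Small, M→Small, L→Large, XL→Large; Brio's induced payoffs 9, 0, 2, 7; outcome (Small, S), payoffs (12, 9).
Brio gets 9 moving first and 7 moving second, so Brio prefers to move first.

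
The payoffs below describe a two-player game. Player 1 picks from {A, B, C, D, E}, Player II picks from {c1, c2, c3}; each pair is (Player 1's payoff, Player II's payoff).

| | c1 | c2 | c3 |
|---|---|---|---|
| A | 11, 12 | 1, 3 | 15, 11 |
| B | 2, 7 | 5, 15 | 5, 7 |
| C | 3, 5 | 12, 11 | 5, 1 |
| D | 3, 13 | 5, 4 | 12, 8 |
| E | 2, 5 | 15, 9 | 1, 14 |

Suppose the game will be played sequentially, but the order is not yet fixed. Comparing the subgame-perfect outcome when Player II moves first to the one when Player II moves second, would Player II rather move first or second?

first

If Player 1 leads: Player II's best replies are A→c1, B→c2, C→c2, D→c1, E→c3; Player 1's induced payoffs 11, 5, 12, 3, 1; outcome (C, c2), payoffs (12, 11).
If Player II leads: Player 1's best replies are c1→A, c2→E, c3→A; Player II's induced payoffs 12, 9, 11; outcome (A, c1), payoffs (11, 12).
Player II gets 12 moving first and 11 moving second, so Player II prefers to move first.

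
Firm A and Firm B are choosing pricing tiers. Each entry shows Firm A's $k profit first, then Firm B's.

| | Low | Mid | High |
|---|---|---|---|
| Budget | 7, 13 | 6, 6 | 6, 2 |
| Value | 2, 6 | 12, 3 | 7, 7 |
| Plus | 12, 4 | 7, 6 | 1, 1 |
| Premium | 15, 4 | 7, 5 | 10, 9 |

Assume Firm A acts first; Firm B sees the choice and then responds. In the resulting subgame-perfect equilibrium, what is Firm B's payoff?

Work backward from Firm B's decision.
- Budget: BR = Low, leader payoff 7.
- Value: BR = High, leader payoff 7.
- Plus: BR = Mid, leader payoff 7.
- Premium: BR = High, leader payoff 10.
Maximizing over 7, 7, 7, 10, Firm A chooses Premium. Subgame-perfect outcome: (Premium, High) with payoffs (10, 9).

9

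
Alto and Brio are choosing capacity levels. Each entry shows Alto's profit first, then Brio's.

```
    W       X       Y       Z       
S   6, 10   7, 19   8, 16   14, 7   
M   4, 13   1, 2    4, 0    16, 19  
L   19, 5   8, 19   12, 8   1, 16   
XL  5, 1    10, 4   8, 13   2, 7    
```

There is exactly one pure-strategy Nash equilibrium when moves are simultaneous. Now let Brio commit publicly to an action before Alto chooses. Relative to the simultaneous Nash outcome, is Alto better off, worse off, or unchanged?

unchanged

Backward induction with Brio moving first.
- W: Alto compares 6, 4, 19, 5 and picks L; Brio would get 5.
- X: Alto compares 7, 1, 8, 10 and picks XL; Brio would get 4.
- Y: Alto compares 8, 4, 12, 8 and picks L; Brio would get 8.
- Z: Alto compares 14, 16, 1, 2 and picks M; Brio would get 19.
Maximizing over 5, 4, 8, 19, Brio chooses Z. Subgame-perfect outcome: (M, Z) with payoffs (16, 19).
For the simultaneous game, intersect best replies.
Alto's best replies: W→L; X→XL; Y→L; Z→M.
Brio's best replies: S→X; M→Z; L→X; XL→Y.
Only (M, Z) has each player best-responding; Nash payoffs (16, 19).
Alto earns 16 sequentially versus 16 at the Nash outcome: unchanged.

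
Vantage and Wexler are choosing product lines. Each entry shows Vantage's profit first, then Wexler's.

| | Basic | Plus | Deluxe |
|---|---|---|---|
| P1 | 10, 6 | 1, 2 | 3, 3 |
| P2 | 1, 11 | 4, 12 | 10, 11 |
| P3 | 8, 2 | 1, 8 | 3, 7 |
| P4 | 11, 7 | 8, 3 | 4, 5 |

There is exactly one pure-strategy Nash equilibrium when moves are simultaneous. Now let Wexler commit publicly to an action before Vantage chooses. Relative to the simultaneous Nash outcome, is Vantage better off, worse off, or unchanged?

Work backward from Vantage's decision.
- Basic → Vantage plays P4 (best of 10, 1, 8, 11); Wexler gets 7.
- Plus → Vantage plays P4 (best of 1, 4, 1, 8); Wexler gets 3.
- Deluxe → Vantage plays P2 (best of 3, 10, 3, 4); Wexler gets 11.
Maximizing over 7, 3, 11, Wexler chooses Deluxe. Subgame-perfect outcome: (P2, Deluxe) with payoffs (10, 11).
For the simultaneous game, intersect best replies.
Vantage's best replies: Basic→P4; Plus→P4; Deluxe→P2.
Wexler's best replies: P1→Basic; P2→Plus; P3→Plus; P4→Basic.
The unique mutual best reply is (P4, Basic), giving (11, 7).
Vantage earns 10 sequentially versus 11 at the Nash outcome: worse off.

worse off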